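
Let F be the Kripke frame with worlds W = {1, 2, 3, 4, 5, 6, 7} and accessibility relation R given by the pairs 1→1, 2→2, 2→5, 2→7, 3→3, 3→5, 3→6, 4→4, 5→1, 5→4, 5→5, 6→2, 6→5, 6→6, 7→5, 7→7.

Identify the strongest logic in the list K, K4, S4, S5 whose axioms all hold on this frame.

K

Transitive (axiom 4): no — 2 R 5 and 5 R 1, but not 2 R 1.
Reflexive (axiom T): yes — every world is R-related to itself.
Euclidean (axiom 5): no — 2 R 5 and 2 R 7, but not 5 R 7.
So F validates K; K4 would additionally require R to be transitive. The strongest is K.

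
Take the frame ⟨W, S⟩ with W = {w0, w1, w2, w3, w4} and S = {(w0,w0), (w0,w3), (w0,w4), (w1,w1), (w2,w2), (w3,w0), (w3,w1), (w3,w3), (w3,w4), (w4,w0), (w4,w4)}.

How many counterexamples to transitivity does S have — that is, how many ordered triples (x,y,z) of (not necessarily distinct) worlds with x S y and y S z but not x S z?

Enumerating: (w0,w3,w1), (w4,w0,w3).

2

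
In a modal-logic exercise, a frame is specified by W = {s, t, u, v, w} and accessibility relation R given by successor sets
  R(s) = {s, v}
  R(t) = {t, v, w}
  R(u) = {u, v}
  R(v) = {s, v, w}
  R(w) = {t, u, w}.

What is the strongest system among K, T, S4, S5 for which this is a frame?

Reflexive (axiom T): yes — every world is R-related to itself.
Transitive (axiom 4): no — s R v and v R w, but not s R w.
Euclidean (axiom 5): no — t R w and t R v, but not w R v.
So F validates K, T; S4 would additionally require R to be transitive. The strongest is T.

T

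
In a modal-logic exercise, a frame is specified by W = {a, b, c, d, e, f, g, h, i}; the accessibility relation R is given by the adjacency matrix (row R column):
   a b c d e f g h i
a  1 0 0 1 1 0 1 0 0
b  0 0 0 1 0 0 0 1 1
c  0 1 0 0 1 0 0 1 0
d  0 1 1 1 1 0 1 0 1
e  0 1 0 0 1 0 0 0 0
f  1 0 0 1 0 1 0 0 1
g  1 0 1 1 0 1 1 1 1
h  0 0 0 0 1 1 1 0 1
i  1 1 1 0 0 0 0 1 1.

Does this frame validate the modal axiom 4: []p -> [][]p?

The schema 4 characterises exactly the transitive frames.
Transitive: no — a R d and d R b, but not a R b.

No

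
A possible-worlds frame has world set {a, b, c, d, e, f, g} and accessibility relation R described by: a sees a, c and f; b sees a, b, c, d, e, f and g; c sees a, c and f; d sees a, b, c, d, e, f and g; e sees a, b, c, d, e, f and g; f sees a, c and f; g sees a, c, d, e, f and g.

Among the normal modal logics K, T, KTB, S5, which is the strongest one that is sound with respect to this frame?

Reflexive (axiom T): yes — every world is R-related to itself.
Symmetric (axiom B): no — b R a but not a R b.
Euclidean (axiom 5): no — b R a and b R d, but not a R d.
So F validates K, T; KTB would additionally require R to be symmetric. The strongest is T.

T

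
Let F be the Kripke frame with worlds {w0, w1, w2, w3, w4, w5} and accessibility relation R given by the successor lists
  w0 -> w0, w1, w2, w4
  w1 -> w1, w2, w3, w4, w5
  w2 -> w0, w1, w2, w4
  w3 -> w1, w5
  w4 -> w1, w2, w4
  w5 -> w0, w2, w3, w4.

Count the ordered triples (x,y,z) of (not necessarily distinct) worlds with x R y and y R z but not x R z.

Enumerating: (w0,w1,w3), (w0,w1,w5), (w1,w2,w0), (w1,w5,w0), (w2,w1,w3), (w2,w1,w5), (w3,w1,w2), (w3,w1,w3), (w3,w1,w4), (w3,w5,w0), (w3,w5,w2), (w3,w5,w3), … and 9 more.
Total: 21.

21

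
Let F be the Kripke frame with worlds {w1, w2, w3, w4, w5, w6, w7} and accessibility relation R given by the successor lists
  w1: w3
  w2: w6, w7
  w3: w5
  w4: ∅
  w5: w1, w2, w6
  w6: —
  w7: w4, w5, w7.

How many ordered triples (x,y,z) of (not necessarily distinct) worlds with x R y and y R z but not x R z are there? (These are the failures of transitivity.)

Enumerating: (w1,w3,w5), (w2,w7,w4), (w2,w7,w5), (w3,w5,w1), (w3,w5,w2), (w3,w5,w6), (w5,w1,w3), (w5,w2,w7), (w7,w5,w1), (w7,w5,w2), (w7,w5,w6).

11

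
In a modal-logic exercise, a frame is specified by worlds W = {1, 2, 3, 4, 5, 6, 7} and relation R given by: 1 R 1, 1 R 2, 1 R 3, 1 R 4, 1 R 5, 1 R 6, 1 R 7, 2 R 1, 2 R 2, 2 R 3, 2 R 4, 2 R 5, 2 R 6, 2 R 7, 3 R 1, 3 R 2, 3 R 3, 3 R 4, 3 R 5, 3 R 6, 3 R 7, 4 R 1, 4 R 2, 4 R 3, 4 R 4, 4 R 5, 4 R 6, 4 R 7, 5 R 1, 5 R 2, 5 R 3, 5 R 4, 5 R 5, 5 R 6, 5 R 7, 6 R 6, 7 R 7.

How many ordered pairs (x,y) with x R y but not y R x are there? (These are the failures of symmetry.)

10

Enumerating: (1,6), (1,7), (2,6), (2,7), (3,6), (3,7), (4,6), (4,7), (5,6), (5,7).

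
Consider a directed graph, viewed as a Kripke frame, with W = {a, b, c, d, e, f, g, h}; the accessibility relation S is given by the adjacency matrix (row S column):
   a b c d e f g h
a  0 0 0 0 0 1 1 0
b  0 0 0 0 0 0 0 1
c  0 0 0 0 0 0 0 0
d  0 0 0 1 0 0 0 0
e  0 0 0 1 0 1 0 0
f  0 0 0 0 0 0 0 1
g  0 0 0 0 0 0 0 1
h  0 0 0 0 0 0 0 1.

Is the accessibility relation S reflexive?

Reflexive: no — a is not related to itself.

No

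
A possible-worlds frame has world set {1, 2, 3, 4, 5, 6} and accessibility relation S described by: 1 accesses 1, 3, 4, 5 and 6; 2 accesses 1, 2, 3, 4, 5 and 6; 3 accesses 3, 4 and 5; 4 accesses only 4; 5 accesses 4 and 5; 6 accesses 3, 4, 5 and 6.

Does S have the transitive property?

Transitive: yes — every two-step S-path is closed by a direct edge.

Yes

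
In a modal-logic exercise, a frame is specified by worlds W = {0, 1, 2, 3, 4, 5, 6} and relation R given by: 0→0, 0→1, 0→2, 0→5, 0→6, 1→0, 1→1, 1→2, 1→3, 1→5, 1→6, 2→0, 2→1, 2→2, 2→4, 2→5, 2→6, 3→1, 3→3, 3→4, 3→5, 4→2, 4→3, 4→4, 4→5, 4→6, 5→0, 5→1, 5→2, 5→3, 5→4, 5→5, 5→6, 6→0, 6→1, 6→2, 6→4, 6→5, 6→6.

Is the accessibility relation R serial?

Yes

Serial: yes — every world has a successor (e.g. 0 R 0).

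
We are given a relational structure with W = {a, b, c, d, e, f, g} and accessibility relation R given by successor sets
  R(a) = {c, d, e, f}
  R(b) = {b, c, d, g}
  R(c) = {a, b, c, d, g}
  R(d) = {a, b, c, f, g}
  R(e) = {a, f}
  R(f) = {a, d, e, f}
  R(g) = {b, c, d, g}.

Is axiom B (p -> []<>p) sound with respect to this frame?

The schema B characterises exactly the symmetric frames.
Symmetric: yes — every pair in R has its reverse in R.

Yes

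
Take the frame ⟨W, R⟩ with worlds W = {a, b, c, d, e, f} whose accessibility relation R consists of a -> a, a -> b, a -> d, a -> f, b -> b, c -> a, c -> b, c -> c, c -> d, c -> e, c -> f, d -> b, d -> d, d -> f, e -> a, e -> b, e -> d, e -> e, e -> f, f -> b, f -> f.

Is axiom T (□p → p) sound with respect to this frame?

Yes

Axiom T corresponds to the accessibility relation being reflexive.
Reflexive: yes — every world is R-related to itself.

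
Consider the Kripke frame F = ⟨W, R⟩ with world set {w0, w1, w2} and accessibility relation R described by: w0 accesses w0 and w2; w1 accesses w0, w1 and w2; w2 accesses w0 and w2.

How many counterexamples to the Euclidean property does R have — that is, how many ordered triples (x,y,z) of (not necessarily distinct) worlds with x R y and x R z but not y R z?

2

Enumerating: (w1,w0,w1), (w1,w2,w1).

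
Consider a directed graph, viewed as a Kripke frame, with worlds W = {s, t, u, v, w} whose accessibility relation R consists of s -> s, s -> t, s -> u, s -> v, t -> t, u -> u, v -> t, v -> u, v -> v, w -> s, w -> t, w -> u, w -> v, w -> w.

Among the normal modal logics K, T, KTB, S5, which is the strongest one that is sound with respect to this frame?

T

Reflexive (axiom T): yes — every world is R-related to itself.
Symmetric (axiom B): no — s R t but not t R s.
Euclidean (axiom 5): no — s R t and s R u, but not t R u.
So F validates K, T; KTB would additionally require R to be symmetric. The strongest is T.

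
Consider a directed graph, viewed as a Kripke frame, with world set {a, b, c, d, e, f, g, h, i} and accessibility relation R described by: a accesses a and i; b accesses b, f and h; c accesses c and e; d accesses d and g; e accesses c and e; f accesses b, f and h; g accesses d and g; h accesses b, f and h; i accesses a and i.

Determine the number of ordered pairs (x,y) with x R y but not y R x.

R is symmetric; there are no such tuples.

0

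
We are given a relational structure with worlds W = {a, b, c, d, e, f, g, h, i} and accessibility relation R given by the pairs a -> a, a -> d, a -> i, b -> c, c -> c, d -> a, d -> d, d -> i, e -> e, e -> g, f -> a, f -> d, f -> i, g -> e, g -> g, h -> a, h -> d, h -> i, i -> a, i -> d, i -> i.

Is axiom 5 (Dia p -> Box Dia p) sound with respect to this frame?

Yes

By correspondence theory, 5 is valid on a frame iff R is Euclidean.
Euclidean: yes — any two successors of a common world are R-related.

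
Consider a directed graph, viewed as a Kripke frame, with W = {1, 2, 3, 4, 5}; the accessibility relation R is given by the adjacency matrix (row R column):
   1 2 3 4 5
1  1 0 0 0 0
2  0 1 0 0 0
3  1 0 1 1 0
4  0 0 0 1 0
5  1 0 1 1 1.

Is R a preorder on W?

Reflexive: yes — every world is R-related to itself.
Transitive: yes — every two-step R-path is closed by a direct edge.
So R is a preorder.

Yes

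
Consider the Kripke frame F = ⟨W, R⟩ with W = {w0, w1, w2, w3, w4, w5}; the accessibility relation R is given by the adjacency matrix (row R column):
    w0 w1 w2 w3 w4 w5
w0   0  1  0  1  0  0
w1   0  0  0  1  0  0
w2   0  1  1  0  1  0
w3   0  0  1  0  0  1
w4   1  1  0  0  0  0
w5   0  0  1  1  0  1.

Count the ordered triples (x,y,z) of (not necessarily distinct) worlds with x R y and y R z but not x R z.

Enumerating: (w0,w3,w2), (w0,w3,w5), (w1,w3,w2), (w1,w3,w5), (w2,w1,w3), (w2,w4,w0), (w3,w2,w1), (w3,w2,w4), (w3,w5,w3), (w4,w0,w3), (w4,w1,w3), (w5,w2,w1), (w5,w2,w4).

13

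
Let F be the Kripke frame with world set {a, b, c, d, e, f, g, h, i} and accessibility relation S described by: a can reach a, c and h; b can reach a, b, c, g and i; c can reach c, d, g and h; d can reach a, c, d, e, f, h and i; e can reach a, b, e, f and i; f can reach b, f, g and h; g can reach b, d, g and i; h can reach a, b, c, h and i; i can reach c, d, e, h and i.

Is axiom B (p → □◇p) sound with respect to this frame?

The schema B characterises exactly the symmetric frames.
Symmetric: no — a S c but not c S a.

No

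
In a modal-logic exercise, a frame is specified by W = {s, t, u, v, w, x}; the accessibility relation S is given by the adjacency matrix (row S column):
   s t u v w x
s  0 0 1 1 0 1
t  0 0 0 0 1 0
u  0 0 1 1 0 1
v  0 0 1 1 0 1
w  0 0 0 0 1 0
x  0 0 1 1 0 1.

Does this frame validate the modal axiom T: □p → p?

By correspondence theory, T is valid on a frame iff S is reflexive.
Reflexive: no — s is not related to itself.

No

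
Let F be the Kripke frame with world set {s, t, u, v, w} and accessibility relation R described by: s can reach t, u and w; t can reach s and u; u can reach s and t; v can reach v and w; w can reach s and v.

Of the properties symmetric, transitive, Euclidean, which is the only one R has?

Symmetric: yes — every pair in R has its reverse in R.
Transitive: no — s R w and w R v, but not s R v.
Euclidean: no — s R t and s R w, but not t R w.
Only symmetric holds.

symmetric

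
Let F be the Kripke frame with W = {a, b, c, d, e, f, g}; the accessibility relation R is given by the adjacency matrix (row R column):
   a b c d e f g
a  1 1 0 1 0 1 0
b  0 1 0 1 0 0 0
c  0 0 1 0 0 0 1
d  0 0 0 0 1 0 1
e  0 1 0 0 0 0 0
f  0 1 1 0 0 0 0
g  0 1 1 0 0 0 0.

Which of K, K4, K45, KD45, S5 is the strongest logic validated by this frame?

K

Transitive (axiom 4): no — a R d and d R e, but not a R e.
Euclidean (axiom 5): no — a R b and a R f, but not b R f.
Serial (axiom D): yes — every world has a successor (e.g. a R a).
Reflexive (axiom T): no — d is not related to itself.
So F validates K; K4 would additionally require R to be transitive. The strongest is K.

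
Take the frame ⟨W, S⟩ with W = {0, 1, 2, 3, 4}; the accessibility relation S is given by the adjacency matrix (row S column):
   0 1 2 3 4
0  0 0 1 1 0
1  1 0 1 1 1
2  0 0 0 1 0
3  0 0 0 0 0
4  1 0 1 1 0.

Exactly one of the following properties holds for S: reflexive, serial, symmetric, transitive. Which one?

transitive

Reflexive: no — 0 is not related to itself.
Serial: no — 3 has no S-successor.
Symmetric: no — 0 S 2 but not 2 S 0.
Transitive: yes — every two-step S-path is closed by a direct edge.
Only transitive holds.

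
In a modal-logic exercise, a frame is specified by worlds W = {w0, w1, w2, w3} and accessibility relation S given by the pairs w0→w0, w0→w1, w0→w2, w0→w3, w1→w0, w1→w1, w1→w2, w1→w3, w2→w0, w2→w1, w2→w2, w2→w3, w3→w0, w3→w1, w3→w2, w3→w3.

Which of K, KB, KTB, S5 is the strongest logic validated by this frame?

S5

Symmetric (axiom B): yes — every pair in S has its reverse in S.
Reflexive (axiom T): yes — every world is S-related to itself.
Euclidean (axiom 5): yes — any two successors of a common world are S-related.
So F validates K, KB, KTB, S5. The strongest is S5.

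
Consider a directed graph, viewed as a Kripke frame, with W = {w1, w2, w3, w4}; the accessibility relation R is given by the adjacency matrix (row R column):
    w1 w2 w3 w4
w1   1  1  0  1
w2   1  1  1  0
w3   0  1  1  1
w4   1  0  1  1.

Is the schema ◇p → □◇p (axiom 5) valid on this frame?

No

The schema 5 characterises exactly the Euclidean frames.
Euclidean: no — w1 R w2 and w1 R w4, but not w2 R w4.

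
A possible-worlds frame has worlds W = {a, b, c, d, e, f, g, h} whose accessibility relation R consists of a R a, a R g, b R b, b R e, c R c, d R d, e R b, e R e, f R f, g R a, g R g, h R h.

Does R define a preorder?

Yes

Reflexive: yes — every world is R-related to itself.
Transitive: yes — every two-step R-path is closed by a direct edge.
So R is a preorder.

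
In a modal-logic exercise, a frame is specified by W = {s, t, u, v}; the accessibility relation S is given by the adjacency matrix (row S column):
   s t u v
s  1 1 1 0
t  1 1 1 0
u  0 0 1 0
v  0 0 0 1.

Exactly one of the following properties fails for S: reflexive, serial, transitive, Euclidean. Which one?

Euclidean

Reflexive: yes — every world is S-related to itself.
Serial: yes — every world has a successor (e.g. s S s).
Transitive: yes — every two-step S-path is closed by a direct edge.
Euclidean: no — s S u and s S t, but not u S t.
Only Euclidean fails.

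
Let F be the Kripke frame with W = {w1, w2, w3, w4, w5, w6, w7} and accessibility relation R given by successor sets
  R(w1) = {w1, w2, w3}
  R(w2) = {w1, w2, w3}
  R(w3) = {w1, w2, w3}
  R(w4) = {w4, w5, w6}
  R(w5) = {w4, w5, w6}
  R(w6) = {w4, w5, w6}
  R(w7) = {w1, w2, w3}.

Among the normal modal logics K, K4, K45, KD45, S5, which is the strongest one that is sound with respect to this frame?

KD45

Transitive (axiom 4): yes — every two-step R-path is closed by a direct edge.
Euclidean (axiom 5): yes — any two successors of a common world are R-related.
Serial (axiom D): yes — every world has a successor (e.g. w1 R w1).
Reflexive (axiom T): no — w7 is not related to itself.
So F validates K, K4, K45, KD45; S5 would additionally require R to be reflexive. The strongest is KD45.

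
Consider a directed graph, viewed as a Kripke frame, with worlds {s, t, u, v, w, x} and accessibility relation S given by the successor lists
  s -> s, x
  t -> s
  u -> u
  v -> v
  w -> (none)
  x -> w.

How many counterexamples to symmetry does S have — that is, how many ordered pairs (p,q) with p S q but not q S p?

Enumerating: (s,x), (t,s), (x,w).

3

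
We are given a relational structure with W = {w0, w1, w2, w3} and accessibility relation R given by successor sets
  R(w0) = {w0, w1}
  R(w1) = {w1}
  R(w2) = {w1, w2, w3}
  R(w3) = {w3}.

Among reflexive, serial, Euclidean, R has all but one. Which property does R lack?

Reflexive: yes — every world is R-related to itself.
Serial: yes — every world has a successor (e.g. w0 R w0).
Euclidean: no — w2 R w1 and w2 R w3, but not w1 R w3.
Only Euclidean fails.

Euclidean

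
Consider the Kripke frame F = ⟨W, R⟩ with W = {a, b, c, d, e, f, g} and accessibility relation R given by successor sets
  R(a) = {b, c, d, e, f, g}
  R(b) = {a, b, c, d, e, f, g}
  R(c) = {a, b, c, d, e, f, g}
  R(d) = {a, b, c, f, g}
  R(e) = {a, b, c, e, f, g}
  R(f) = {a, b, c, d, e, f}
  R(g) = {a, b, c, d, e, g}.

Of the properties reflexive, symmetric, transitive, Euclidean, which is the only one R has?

symmetric

Reflexive: no — a is not related to itself.
Symmetric: yes — every pair in R has its reverse in R.
Transitive: no — d R a and a R e, but not d R e.
Euclidean: no — a R d and a R e, but not d R e.
Only symmetric holds.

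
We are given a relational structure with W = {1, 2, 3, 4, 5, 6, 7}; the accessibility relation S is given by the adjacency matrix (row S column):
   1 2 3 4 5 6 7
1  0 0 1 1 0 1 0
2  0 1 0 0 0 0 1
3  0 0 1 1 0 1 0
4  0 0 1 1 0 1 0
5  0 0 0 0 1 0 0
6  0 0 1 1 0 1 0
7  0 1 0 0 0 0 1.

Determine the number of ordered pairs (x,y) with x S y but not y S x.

3

Enumerating: (1,3), (1,4), (1,6).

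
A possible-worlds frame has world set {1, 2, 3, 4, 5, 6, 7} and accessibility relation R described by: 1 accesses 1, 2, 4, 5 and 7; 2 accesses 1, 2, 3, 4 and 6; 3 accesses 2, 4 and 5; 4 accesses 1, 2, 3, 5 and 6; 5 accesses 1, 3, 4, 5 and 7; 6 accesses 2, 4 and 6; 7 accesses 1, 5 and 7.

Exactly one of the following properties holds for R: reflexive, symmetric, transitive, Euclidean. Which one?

symmetric

Reflexive: no — 3 is not related to itself.
Symmetric: yes — every pair in R has its reverse in R.
Transitive: no — 1 R 2 and 2 R 3, but not 1 R 3.
Euclidean: no — 1 R 2 and 1 R 5, but not 2 R 5.
Only symmetric holds.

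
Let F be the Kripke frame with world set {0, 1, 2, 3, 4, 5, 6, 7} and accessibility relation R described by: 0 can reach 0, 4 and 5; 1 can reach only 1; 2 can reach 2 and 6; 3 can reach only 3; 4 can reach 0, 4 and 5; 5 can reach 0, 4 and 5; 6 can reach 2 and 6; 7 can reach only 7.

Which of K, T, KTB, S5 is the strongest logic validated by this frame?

Reflexive (axiom T): yes — every world is R-related to itself.
Symmetric (axiom B): yes — every pair in R has its reverse in R.
Euclidean (axiom 5): yes — any two successors of a common world are R-related.
So F validates K, T, KTB, S5. The strongest is S5.

S5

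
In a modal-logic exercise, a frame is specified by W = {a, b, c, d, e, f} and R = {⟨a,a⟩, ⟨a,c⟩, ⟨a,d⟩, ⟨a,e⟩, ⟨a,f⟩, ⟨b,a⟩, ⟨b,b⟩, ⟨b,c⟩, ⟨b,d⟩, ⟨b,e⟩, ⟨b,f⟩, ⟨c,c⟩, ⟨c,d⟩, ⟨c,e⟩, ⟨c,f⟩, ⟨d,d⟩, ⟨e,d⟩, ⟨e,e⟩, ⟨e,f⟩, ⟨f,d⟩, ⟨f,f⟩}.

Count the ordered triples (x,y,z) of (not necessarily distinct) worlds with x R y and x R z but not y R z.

35

Enumerating: (a,c,a), (a,d,a), (a,d,c), (a,d,e), (a,d,f), (a,e,a), (a,e,c), (a,f,a), (a,f,c), (a,f,e), (b,a,b), (b,c,a), … and 23 more.
Total: 35.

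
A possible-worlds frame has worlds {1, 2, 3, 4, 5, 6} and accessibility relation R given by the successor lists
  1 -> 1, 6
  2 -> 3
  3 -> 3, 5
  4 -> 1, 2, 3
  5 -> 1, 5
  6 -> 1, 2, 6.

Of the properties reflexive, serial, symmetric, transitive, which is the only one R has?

Reflexive: no — 2 is not related to itself.
Serial: yes — every world has a successor (e.g. 1 R 1).
Symmetric: no — 2 R 3 but not 3 R 2.
Transitive: no — 1 R 6 and 6 R 2, but not 1 R 2.
Only serial holds.

serial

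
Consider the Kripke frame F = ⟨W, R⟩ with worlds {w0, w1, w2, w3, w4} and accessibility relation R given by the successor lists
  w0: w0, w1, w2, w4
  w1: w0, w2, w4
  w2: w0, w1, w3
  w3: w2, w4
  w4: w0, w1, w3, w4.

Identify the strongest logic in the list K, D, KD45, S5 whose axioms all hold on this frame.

Serial (axiom D): yes — every world has a successor (e.g. w0 R w0).
Euclidean (axiom 5): no — w0 R w2 and w0 R w4, but not w2 R w4.
Transitive (axiom 4): no — w0 R w2 and w2 R w3, but not w0 R w3.
Reflexive (axiom T): no — w1 is not related to itself.
So F validates K, D; KD45 would additionally require R to be Euclidean and transitive. The strongest is D.

D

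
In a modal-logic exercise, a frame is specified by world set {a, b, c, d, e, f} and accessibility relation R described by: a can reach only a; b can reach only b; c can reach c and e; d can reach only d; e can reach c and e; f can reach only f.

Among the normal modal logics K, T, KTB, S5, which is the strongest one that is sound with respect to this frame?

S5

Reflexive (axiom T): yes — every world is R-related to itself.
Symmetric (axiom B): yes — every pair in R has its reverse in R.
Euclidean (axiom 5): yes — any two successors of a common world are R-related.
So F validates K, T, KTB, S5. The strongest is S5.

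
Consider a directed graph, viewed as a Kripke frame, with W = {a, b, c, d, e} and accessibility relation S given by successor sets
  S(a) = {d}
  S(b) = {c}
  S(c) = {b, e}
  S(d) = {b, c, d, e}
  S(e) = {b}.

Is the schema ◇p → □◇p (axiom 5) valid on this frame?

No

Axiom 5 corresponds to the accessibility relation being Euclidean.
Euclidean: no — c S b and c S e, but not b S e.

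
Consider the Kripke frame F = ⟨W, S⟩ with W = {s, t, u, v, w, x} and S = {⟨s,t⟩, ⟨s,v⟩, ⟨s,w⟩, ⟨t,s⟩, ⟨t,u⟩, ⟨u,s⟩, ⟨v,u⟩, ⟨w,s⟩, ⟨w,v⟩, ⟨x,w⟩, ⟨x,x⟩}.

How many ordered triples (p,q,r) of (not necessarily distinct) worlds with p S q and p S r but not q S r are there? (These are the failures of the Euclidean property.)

Enumerating: (s,t,t), (s,t,v), (s,t,w), (s,v,t), (s,v,v), (s,v,w), (s,w,t), (s,w,w), (t,s,s), (t,s,u), (t,u,u), (u,s,s), (v,u,u), (w,s,s), (w,v,s), (w,v,v), (x,w,w), (x,w,x).

18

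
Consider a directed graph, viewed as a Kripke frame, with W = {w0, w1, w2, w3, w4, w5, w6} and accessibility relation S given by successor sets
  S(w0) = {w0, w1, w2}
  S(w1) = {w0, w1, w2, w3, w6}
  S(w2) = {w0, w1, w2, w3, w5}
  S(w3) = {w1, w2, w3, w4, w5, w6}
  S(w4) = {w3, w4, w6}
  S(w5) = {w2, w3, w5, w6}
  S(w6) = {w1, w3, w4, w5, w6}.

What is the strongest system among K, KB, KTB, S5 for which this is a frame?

Symmetric (axiom B): yes — every pair in S has its reverse in S.
Reflexive (axiom T): yes — every world is S-related to itself.
Euclidean (axiom 5): no — w1 S w0 and w1 S w3, but not w0 S w3.
So F validates K, KB, KTB; S5 would additionally require S to be Euclidean. The strongest is KTB.

KTB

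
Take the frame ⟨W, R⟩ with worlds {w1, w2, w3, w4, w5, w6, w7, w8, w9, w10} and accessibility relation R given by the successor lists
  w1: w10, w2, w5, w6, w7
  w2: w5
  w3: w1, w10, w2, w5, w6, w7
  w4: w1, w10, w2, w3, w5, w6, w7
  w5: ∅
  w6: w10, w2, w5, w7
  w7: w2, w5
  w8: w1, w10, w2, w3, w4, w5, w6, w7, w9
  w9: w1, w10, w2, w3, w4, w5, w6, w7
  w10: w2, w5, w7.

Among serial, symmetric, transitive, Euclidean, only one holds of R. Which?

transitive

Serial: no — w5 has no R-successor.
Symmetric: no — w1 R w10 but not w10 R w1.
Transitive: yes — every two-step R-path is closed by a direct edge.
Euclidean: no — w1 R w10 and w1 R w6, but not w10 R w6.
Only transitive holds.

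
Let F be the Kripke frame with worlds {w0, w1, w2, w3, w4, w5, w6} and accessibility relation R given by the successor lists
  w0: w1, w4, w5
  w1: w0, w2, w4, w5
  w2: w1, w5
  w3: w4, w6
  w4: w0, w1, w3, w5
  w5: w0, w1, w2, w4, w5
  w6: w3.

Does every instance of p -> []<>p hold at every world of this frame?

Yes

The schema B characterises exactly the symmetric frames.
Symmetric: yes — every pair in R has its reverse in R.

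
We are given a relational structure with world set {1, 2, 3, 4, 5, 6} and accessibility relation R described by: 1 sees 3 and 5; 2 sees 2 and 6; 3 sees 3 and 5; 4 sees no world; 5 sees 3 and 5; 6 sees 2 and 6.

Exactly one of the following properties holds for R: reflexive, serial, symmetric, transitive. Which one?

transitive

Reflexive: no — 1 is not related to itself.
Serial: no — 4 has no R-successor.
Symmetric: no — 1 R 3 but not 3 R 1.
Transitive: yes — every two-step R-path is closed by a direct edge.
Only transitive holds.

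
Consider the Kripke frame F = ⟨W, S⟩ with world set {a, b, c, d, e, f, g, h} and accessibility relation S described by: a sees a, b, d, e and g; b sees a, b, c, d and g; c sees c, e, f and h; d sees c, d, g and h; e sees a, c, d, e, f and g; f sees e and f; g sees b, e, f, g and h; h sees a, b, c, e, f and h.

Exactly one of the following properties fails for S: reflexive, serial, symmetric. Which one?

Reflexive: yes — every world is S-related to itself.
Serial: yes — every world has a successor (e.g. a S a).
Symmetric: no — a S d but not d S a.
Only symmetric fails.

symmetric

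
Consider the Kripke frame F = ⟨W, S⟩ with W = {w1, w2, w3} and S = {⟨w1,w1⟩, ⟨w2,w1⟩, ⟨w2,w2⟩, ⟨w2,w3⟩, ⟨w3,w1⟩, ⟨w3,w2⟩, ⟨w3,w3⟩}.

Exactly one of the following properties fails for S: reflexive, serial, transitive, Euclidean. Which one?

Euclidean

Reflexive: yes — every world is S-related to itself.
Serial: yes — every world has a successor (e.g. w1 S w1).
Transitive: yes — every two-step S-path is closed by a direct edge.
Euclidean: no — w2 S w1 and w2 S w3, but not w1 S w3.
Only Euclidean fails.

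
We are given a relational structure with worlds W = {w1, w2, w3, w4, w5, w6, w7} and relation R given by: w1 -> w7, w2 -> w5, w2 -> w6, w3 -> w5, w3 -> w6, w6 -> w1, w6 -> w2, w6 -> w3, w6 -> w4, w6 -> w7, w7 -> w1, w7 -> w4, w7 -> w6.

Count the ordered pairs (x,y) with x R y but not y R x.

Enumerating: (w2,w5), (w3,w5), (w6,w1), (w6,w4), (w7,w4).

5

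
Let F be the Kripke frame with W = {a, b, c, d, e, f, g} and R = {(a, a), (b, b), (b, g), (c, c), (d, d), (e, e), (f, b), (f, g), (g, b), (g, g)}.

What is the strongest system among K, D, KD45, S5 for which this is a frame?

Serial (axiom D): yes — every world has a successor (e.g. a R a).
Euclidean (axiom 5): yes — any two successors of a common world are R-related.
Transitive (axiom 4): yes — every two-step R-path is closed by a direct edge.
Reflexive (axiom T): no — f is not related to itself.
So F validates K, D, KD45; S5 would additionally require R to be reflexive. The strongest is KD45.

KD45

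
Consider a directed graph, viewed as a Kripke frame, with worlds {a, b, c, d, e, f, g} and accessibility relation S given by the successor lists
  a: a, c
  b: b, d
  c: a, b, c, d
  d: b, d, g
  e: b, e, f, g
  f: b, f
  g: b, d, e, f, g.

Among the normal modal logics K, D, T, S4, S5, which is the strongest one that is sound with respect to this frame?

Serial (axiom D): yes — every world has a successor (e.g. a S a).
Reflexive (axiom T): yes — every world is S-related to itself.
Transitive (axiom 4): no — a S c and c S b, but not a S b.
Euclidean (axiom 5): no — c S a and c S b, but not a S b.
So F validates K, D, T; S4 would additionally require S to be transitive. The strongest is T.

T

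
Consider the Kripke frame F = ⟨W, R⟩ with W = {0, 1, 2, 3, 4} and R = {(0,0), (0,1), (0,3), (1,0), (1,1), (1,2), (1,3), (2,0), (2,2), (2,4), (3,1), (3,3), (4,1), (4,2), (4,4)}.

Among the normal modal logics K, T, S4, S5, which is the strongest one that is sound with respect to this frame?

Reflexive (axiom T): yes — every world is R-related to itself.
Transitive (axiom 4): no — 0 R 1 and 1 R 2, but not 0 R 2.
Euclidean (axiom 5): no — 1 R 0 and 1 R 2, but not 0 R 2.
So F validates K, T; S4 would additionally require R to be transitive. The strongest is T.

T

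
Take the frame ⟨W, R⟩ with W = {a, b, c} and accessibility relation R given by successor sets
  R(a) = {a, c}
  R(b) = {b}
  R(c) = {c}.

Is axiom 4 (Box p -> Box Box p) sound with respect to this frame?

The schema 4 characterises exactly the transitive frames.
Transitive: yes — every two-step R-path is closed by a direct edge.

Yes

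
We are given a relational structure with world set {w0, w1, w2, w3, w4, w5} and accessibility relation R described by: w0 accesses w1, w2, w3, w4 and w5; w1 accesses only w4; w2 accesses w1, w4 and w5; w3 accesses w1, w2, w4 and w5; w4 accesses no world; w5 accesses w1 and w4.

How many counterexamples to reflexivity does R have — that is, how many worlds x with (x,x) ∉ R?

Enumerating: w0, w1, w2, w3, w4, w5.

6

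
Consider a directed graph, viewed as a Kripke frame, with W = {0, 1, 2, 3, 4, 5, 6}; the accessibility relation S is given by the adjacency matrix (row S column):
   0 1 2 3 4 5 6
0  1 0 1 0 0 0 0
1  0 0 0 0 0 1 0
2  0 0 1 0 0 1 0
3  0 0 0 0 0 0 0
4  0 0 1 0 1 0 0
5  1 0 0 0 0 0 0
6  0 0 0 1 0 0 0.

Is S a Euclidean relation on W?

No

Euclidean: no — 0 S 2 and 0 S 0, but not 2 S 0.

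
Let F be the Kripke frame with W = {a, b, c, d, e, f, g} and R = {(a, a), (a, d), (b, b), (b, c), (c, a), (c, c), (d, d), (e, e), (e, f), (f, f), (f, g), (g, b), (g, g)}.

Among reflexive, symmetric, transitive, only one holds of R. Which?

Reflexive: yes — every world is R-related to itself.
Symmetric: no — a R d but not d R a.
Transitive: no — b R c and c R a, but not b R a.
Only reflexive holds.

reflexive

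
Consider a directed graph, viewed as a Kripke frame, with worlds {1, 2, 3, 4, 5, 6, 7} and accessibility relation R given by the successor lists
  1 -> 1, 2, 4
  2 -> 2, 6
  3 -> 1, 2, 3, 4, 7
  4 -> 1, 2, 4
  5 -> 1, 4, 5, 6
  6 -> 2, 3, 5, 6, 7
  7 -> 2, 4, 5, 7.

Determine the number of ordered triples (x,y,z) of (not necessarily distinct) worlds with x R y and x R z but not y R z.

37

Enumerating: (1,2,1), (1,2,4), (3,1,3), (3,1,7), (3,2,1), (3,2,3), (3,2,4), (3,2,7), (3,4,3), (3,4,7), (3,7,1), (3,7,3), … and 25 more.
Total: 37.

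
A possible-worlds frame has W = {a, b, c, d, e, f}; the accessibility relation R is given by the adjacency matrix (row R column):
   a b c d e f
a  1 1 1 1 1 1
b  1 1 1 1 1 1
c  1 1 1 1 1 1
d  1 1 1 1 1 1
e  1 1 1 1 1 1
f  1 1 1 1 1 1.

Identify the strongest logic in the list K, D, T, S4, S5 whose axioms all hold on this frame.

S5

Serial (axiom D): yes — every world has a successor (e.g. a R a).
Reflexive (axiom T): yes — every world is R-related to itself.
Transitive (axiom 4): yes — every two-step R-path is closed by a direct edge.
Euclidean (axiom 5): yes — any two successors of a common world are R-related.
So F validates K, D, T, S4, S5. The strongest is S5.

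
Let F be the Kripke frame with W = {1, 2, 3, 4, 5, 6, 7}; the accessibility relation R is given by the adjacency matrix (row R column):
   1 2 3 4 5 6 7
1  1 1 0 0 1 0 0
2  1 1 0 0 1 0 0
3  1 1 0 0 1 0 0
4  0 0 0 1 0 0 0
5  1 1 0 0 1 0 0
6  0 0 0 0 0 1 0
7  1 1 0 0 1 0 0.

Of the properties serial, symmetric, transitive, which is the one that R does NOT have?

symmetric

Serial: yes — every world has a successor (e.g. 1 R 1).
Symmetric: no — 3 R 1 but not 1 R 3.
Transitive: yes — every two-step R-path is closed by a direct edge.
Only symmetric fails.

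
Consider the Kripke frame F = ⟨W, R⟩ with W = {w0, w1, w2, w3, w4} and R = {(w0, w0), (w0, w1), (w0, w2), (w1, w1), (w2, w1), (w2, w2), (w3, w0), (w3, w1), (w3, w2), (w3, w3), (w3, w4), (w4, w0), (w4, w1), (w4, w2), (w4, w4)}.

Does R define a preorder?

Yes

Reflexive: yes — every world is R-related to itself.
Transitive: yes — every two-step R-path is closed by a direct edge.
So R is a preorder.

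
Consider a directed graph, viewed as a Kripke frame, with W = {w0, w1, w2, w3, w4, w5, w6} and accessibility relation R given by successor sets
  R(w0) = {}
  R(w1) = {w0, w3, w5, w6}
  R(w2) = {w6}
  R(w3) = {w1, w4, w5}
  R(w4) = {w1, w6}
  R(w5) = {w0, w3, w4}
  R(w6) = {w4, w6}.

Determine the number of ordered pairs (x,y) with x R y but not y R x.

8

Enumerating: (w1,w0), (w1,w5), (w1,w6), (w2,w6), (w3,w4), (w4,w1), (w5,w0), (w5,w4).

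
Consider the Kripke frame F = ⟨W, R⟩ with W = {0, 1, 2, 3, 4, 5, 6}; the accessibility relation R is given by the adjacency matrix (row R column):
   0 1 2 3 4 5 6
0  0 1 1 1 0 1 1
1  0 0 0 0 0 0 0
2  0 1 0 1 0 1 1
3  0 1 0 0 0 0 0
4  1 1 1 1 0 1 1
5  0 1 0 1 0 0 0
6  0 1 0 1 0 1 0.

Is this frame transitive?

Yes

Transitive: yes — every two-step R-path is closed by a direct edge.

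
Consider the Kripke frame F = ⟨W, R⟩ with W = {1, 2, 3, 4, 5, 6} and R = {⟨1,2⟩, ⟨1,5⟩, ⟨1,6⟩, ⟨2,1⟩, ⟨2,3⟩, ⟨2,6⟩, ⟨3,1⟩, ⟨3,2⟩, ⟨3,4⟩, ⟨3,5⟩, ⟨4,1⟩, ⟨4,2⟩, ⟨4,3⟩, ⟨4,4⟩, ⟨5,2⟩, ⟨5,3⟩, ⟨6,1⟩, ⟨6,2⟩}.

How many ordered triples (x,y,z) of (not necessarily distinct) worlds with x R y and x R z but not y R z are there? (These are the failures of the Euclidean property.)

31

Enumerating: (1,2,2), (1,2,5), (1,5,5), (1,5,6), (1,6,5), (1,6,6), (2,1,1), (2,1,3), (2,3,3), (2,3,6), (2,6,3), (2,6,6), … and 19 more.
Total: 31.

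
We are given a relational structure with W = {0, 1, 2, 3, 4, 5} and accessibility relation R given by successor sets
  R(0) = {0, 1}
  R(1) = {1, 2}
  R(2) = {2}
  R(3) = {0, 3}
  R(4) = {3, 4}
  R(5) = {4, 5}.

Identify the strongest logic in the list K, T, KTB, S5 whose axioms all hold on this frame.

T

Reflexive (axiom T): yes — every world is R-related to itself.
Symmetric (axiom B): no — 0 R 1 but not 1 R 0.
Euclidean (axiom 5): no — 0 R 1 and 0 R 0, but not 1 R 0.
So F validates K, T; KTB would additionally require R to be symmetric. The strongest is T.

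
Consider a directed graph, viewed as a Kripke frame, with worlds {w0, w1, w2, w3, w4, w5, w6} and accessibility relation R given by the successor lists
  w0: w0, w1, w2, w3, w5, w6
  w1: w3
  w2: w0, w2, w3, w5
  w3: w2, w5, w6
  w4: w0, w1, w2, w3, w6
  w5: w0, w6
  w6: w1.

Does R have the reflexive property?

No

Reflexive: no — w1 is not related to itself.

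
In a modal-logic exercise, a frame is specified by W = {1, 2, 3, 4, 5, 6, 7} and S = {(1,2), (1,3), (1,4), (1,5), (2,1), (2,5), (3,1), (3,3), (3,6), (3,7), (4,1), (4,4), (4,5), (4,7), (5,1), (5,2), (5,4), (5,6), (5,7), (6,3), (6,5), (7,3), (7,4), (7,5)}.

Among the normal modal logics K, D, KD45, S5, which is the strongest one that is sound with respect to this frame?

D

Serial (axiom D): yes — every world has a successor (e.g. 1 S 2).
Euclidean (axiom 5): no — 1 S 2 and 1 S 3, but not 2 S 3.
Transitive (axiom 4): no — 1 S 3 and 3 S 6, but not 1 S 6.
Reflexive (axiom T): no — 1 is not related to itself.
So F validates K, D; KD45 would additionally require S to be Euclidean and transitive. The strongest is D.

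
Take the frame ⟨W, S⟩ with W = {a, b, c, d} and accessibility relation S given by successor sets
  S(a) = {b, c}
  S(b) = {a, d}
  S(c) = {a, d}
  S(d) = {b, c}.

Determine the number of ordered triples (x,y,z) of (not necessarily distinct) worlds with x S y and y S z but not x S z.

16

Enumerating: (a,b,a), (a,b,d), (a,c,a), (a,c,d), (b,a,b), (b,a,c), (b,d,b), (b,d,c), (c,a,b), (c,a,c), (c,d,b), (c,d,c), (d,b,a), (d,b,d), (d,c,a), (d,c,d).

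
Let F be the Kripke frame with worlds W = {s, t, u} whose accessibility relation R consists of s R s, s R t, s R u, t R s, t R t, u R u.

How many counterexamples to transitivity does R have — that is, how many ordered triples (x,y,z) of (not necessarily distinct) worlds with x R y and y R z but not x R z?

Enumerating: (t,s,u).

1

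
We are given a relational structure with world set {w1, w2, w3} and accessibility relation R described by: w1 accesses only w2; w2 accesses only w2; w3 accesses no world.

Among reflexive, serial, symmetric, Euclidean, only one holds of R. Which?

Reflexive: no — w1 is not related to itself.
Serial: no — w3 has no R-successor.
Symmetric: no — w1 R w2 but not w2 R w1.
Euclidean: yes — any two successors of a common world are R-related.
Only Euclidean holds.

Euclidean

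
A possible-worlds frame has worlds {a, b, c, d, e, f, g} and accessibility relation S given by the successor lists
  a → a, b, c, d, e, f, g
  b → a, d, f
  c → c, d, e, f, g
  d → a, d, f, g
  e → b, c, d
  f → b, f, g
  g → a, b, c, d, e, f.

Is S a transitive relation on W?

No

Transitive: no — b S a and a S c, but not b S c.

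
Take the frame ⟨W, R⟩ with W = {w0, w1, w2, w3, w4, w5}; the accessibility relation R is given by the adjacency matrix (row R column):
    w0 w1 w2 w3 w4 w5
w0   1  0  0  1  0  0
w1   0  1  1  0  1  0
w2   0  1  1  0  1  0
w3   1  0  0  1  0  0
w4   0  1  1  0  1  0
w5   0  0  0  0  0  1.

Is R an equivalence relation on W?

Reflexive: yes — every world is R-related to itself.
Symmetric: yes — every pair in R has its reverse in R.
Transitive: yes — every two-step R-path is closed by a direct edge.
So R is an equivalence relation.

Yes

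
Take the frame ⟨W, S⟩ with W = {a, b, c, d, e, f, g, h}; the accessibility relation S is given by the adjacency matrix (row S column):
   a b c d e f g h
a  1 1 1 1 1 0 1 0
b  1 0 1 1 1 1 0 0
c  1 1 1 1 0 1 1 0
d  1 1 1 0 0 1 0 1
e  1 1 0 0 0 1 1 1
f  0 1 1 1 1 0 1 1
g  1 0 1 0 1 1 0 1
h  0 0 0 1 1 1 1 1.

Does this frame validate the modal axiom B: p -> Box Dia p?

By correspondence theory, B is valid on a frame iff S is symmetric.
Symmetric: yes — every pair in S has its reverse in S.

Yes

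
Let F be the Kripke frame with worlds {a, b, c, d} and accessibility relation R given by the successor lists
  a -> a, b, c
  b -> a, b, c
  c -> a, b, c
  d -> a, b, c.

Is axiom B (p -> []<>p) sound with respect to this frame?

The schema B characterises exactly the symmetric frames.
Symmetric: no — d R a but not a R d.

No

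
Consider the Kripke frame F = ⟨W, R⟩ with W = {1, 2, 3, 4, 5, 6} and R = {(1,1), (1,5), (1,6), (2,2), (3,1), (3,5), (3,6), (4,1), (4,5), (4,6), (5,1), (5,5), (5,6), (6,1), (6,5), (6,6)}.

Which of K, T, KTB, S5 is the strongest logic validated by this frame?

Reflexive (axiom T): no — 3 is not related to itself.
Symmetric (axiom B): no — 3 R 1 but not 1 R 3.
Euclidean (axiom 5): yes — any two successors of a common world are R-related.
So F validates K; T would additionally require R to be reflexive. The strongest is K.

K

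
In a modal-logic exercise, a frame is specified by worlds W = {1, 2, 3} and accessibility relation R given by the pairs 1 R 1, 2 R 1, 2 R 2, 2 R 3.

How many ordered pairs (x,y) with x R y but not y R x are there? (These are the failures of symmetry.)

2

Enumerating: (2,1), (2,3).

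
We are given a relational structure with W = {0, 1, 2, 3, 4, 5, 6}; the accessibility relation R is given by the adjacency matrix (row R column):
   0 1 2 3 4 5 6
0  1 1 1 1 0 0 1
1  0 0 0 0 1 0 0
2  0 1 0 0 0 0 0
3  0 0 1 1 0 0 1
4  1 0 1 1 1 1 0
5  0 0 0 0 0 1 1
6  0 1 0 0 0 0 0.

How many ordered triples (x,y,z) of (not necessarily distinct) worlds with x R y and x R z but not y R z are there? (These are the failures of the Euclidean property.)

Enumerating: (0,1,0), (0,1,1), (0,1,2), (0,1,3), (0,1,6), (0,2,0), (0,2,2), (0,2,3), (0,2,6), (0,3,0), (0,3,1), (0,6,0), … and 27 more.
Total: 39.

39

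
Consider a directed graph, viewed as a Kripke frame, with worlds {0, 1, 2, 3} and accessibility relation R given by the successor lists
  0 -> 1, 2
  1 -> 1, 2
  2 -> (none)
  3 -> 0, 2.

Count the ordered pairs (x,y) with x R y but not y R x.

5

Enumerating: (0,1), (0,2), (1,2), (3,0), (3,2).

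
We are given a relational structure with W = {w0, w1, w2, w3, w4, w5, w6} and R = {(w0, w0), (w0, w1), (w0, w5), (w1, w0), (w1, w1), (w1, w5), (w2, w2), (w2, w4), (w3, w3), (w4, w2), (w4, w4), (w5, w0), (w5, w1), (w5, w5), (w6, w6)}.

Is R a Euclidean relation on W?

Yes

Euclidean: yes — any two successors of a common world are R-related.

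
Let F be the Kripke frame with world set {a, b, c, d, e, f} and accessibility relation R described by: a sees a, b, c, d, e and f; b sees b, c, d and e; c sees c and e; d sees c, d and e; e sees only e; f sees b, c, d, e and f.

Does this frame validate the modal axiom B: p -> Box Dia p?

No

Axiom B corresponds to the accessibility relation being symmetric.
Symmetric: no — a R b but not b R a.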